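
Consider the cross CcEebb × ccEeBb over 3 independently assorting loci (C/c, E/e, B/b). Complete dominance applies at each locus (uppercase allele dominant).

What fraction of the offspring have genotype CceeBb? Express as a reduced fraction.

CcEebb gametes: CEb×2, Ceb×2, cEb×2, ceb×2
ccEeBb gametes: cEB×2, cEb×2, ceB×2, ceb×2
CcEebb×ccEeBb grid (8·8=64): CcEEBb=4 CcEEbb=4 CcEeBb=8 CcEebb=8 CceeBb=4 Cceebb=4 ccEEBb=4 ccEEbb=4 ccEeBb=8 ccEebb=8 cceeBb=4 cceebb=4
CceeBb hits 4/64; gcd=4; 4÷4/64÷4 = 1/16

P(CceeBb) = 1/16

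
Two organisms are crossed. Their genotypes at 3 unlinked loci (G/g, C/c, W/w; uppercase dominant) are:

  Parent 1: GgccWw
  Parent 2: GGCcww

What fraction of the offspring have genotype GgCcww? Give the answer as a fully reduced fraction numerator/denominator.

P(GgCcww) = 1/8

GgccWw gametes: GcW×2, Gcw×2, gcW×2, gcw×2
GGCcww gametes: GCw×4, Gcw×4
GgccWw×GGCcww grid (8·8=64): GGCcWw=8 GGCcww=8 GGccWw=8 GGccww=8 GgCcWw=8 GgCcww=8 GgccWw=8 Ggccww=8
GgCcww hits 8/64; gcd=8; 8÷8/64÷8 = 1/8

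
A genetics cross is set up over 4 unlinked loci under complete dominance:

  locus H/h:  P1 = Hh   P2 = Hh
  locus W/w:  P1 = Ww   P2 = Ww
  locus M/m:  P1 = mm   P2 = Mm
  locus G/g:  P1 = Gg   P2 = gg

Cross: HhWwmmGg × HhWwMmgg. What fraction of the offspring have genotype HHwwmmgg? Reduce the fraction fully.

HhWwmmGg gametes: HWmG×2, HWmg×2, HwmG×2, Hwmg×2, hWmG×2, hWmg×2, hwmG×2, hwmg×2
HhWwMmgg gametes: HWMg×2, HWmg×2, HwMg×2, Hwmg×2, hWMg×2, hWmg×2, hwMg×2, hwmg×2
HhWwmmGg×HhWwMmgg grid (16·16=256): HHWWMmGg=4 HHWWMmgg=4 HHWWmmGg=4 HHWWmmgg=4 HHWwMmGg=8 HHWwMmgg=8 HHWwmmGg=8 HHWwmmgg=8 HHwwMmGg=4 HHwwMmgg=4 HHwwmmGg=4 HHwwmmgg=4 HhWWMmGg=8 HhWWMmgg=8 HhWWmmGg=8 HhWWmmgg=8 HhWwMmGg=16 HhWwMmgg=16 HhWwmmGg=16 HhWwmmgg=16 HhwwMmGg=8 HhwwMmgg=8 HhwwmmGg=8 Hhwwmmgg=8 hhWWMmGg=4 hhWWMmgg=4 hhWWmmGg=4 hhWWmmgg=4 hhWwMmGg=8 hhWwMmgg=8 hhWwmmGg=8 hhWwmmgg=8 hhwwMmGg=4 hhwwMmgg=4 hhwwmmGg=4 hhwwmmgg=4
HHwwmmgg hits 4/256; gcd=4; 4÷4/256÷4 = 1/64

P(HHwwmmgg) = 1/64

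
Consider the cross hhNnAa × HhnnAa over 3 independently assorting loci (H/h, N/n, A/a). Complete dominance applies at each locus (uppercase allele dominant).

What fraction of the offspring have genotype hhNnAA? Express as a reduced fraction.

P(hhNnAA) = 1/16

hhNnAa gametes: hNA×2, hNa×2, hnA×2, hna×2
HhnnAa gametes: HnA×2, Hna×2, hnA×2, hna×2
hhNnAa×HhnnAa grid (8·8=64): HhNnAA=4 HhNnAa=8 HhNnaa=4 HhnnAA=4 HhnnAa=8 Hhnnaa=4 hhNnAA=4 hhNnAa=8 hhNnaa=4 hhnnAA=4 hhnnAa=8 hhnnaa=4
hhNnAA hits 4/64; gcd=4; 4÷4/64÷4 = 1/16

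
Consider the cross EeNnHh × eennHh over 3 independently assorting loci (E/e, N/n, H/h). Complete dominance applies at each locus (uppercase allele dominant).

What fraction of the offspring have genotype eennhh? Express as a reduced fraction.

EeNnHh gametes: ENH×1, ENh×1, EnH×1, Enh×1, eNH×1, eNh×1, enH×1, enh×1
eennHh gametes: enH×4, enh×4
EeNnHh×eennHh grid (8·8=64): EeNnHH=4 EeNnHh=8 EeNnhh=4 EennHH=4 EennHh=8 Eennhh=4 eeNnHH=4 eeNnHh=8 eeNnhh=4 eennHH=4 eennHh=8 eennhh=4
eennhh hits 4/64; gcd=4; 4÷4/64÷4 = 1/16

P(eennhh) = 1/16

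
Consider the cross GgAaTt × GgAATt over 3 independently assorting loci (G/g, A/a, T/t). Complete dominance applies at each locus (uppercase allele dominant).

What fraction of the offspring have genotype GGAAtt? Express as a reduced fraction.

P(GGAAtt) = 1/32

GgAaTt gametes: GAT×1, GAt×1, GaT×1, Gat×1, gAT×1, gAt×1, gaT×1, gat×1
GgAATt gametes: GAT×2, GAt×2, gAT×2, gAt×2
GgAaTt×GgAATt grid (8·8=64): GGAATT=2 GGAATt=4 GGAAtt=2 GGAaTT=2 GGAaTt=4 GGAatt=2 GgAATT=4 GgAATt=8 GgAAtt=4 GgAaTT=4 GgAaTt=8 GgAatt=4 ggAATT=2 ggAATt=4 ggAAtt=2 ggAaTT=2 ggAaTt=4 ggAatt=2
GGAAtt hits 2/64; gcd=2; 2÷2/64÷2 = 1/32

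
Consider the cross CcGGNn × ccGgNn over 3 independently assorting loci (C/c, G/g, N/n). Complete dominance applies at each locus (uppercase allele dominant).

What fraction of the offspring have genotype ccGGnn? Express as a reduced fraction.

CcGGNn gametes: CGN×2, CGn×2, cGN×2, cGn×2
ccGgNn gametes: cGN×2, cGn×2, cgN×2, cgn×2
CcGGNn×ccGgNn grid (8·8=64): CcGGNN=4 CcGGNn=8 CcGGnn=4 CcGgNN=4 CcGgNn=8 CcGgnn=4 ccGGNN=4 ccGGNn=8 ccGGnn=4 ccGgNN=4 ccGgNn=8 ccGgnn=4
ccGGnn hits 4/64; gcd=4; 4÷4/64÷4 = 1/16

P(ccGGnn) = 1/16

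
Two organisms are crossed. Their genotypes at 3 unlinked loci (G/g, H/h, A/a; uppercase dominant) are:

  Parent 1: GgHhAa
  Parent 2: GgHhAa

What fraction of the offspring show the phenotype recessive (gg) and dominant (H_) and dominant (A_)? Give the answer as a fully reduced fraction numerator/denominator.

P(gg H_ A_) = 9/64

GgHhAa gametes: GHA×1, GHa×1, GhA×1, Gha×1, gHA×1, gHa×1, ghA×1, gha×1
GgHhAa gametes: GHA×1, GHa×1, GhA×1, Gha×1, gHA×1, gHa×1, ghA×1, gha×1
GgHhAa×GgHhAa grid (8·8=64): GGHHAA=1 GGHHAa=2 GGHHaa=1 GGHhAA=2 GGHhAa=4 GGHhaa=2 GGhhAA=1 GGhhAa=2 GGhhaa=1 GgHHAA=2 GgHHAa=4 GgHHaa=2 GgHhAA=4 GgHhAa=8 GgHhaa=4 GghhAA=2 GghhAa=4 Gghhaa=2 ggHHAA=1 ggHHAa=2 ggHHaa=1 ggHhAA=2 ggHhAa=4 ggHhaa=2 gghhAA=1 gghhAa=2 gghhaa=1
gg H_ A_ hits 9/64; gcd=1; 9÷1/64÷1 = 9/64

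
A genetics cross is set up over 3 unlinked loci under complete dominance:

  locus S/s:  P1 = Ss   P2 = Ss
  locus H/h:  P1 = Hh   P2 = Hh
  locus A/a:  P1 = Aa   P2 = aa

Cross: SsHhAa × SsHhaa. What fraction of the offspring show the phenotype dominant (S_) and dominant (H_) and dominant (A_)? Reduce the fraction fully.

P(S_ H_ A_) = 9/32

SsHhAa gametes: SHA×1, SHa×1, ShA×1, Sha×1, sHA×1, sHa×1, shA×1, sha×1
SsHhaa gametes: SHa×2, Sha×2, sHa×2, sha×2
SsHhAa×SsHhaa grid (8·8=64): SSHHAa=2 SSHHaa=2 SSHhAa=4 SSHhaa=4 SShhAa=2 SShhaa=2 SsHHAa=4 SsHHaa=4 SsHhAa=8 SsHhaa=8 SshhAa=4 Sshhaa=4 ssHHAa=2 ssHHaa=2 ssHhAa=4 ssHhaa=4 sshhAa=2 sshhaa=2
S_ H_ A_ hits 18/64; gcd=2; 18÷2/64÷2 = 9/32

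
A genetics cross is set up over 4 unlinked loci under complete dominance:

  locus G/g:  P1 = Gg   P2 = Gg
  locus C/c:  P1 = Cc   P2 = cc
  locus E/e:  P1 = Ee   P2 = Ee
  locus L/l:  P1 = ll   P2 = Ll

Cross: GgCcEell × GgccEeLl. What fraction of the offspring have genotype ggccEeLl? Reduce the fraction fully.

GgCcEell gametes: GCEl×2, GCel×2, GcEl×2, Gcel×2, gCEl×2, gCel×2, gcEl×2, gcel×2
GgccEeLl gametes: GcEL×2, GcEl×2, GceL×2, Gcel×2, gcEL×2, gcEl×2, gceL×2, gcel×2
GgCcEell×GgccEeLl grid (16·16=256): GGCcEELl=4 GGCcEEll=4 GGCcEeLl=8 GGCcEell=8 GGCceeLl=4 GGCceell=4 GGccEELl=4 GGccEEll=4 GGccEeLl=8 GGccEell=8 GGcceeLl=4 GGcceell=4 GgCcEELl=8 GgCcEEll=8 GgCcEeLl=16 GgCcEell=16 GgCceeLl=8 GgCceell=8 GgccEELl=8 GgccEEll=8 GgccEeLl=16 GgccEell=16 GgcceeLl=8 Ggcceell=8 ggCcEELl=4 ggCcEEll=4 ggCcEeLl=8 ggCcEell=8 ggCceeLl=4 ggCceell=4 ggccEELl=4 ggccEEll=4 ggccEeLl=8 ggccEell=8 ggcceeLl=4 ggcceell=4
ggccEeLl hits 8/256; gcd=8; 8÷8/256÷8 = 1/32

P(ggccEeLl) = 1/32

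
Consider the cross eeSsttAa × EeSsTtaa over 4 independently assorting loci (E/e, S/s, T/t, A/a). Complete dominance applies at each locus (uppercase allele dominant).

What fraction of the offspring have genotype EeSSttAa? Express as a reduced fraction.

eeSsttAa gametes: eStA×4, eSta×4, estA×4, esta×4
EeSsTtaa gametes: ESTa×2, ESta×2, EsTa×2, Esta×2, eSTa×2, eSta×2, esTa×2, esta×2
eeSsttAa×EeSsTtaa grid (16·16=256): EeSSTtAa=8 EeSSTtaa=8 EeSSttAa=8 EeSSttaa=8 EeSsTtAa=16 EeSsTtaa=16 EeSsttAa=16 EeSsttaa=16 EessTtAa=8 EessTtaa=8 EessttAa=8 Eessttaa=8 eeSSTtAa=8 eeSSTtaa=8 eeSSttAa=8 eeSSttaa=8 eeSsTtAa=16 eeSsTtaa=16 eeSsttAa=16 eeSsttaa=16 eessTtAa=8 eessTtaa=8 eessttAa=8 eessttaa=8
EeSSttAa hits 8/256; gcd=8; 8÷8/256÷8 = 1/32

P(EeSSttAa) = 1/32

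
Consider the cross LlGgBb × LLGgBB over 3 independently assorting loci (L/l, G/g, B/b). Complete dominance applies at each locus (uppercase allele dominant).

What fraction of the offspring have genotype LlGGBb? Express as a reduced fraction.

LlGgBb gametes: LGB×1, LGb×1, LgB×1, Lgb×1, lGB×1, lGb×1, lgB×1, lgb×1
LLGgBB gametes: LGB×4, LgB×4
LlGgBb×LLGgBB grid (8·8=64): LLGGBB=4 LLGGBb=4 LLGgBB=8 LLGgBb=8 LLggBB=4 LLggBb=4 LlGGBB=4 LlGGBb=4 LlGgBB=8 LlGgBb=8 LlggBB=4 LlggBb=4
LlGGBb hits 4/64; gcd=4; 4÷4/64÷4 = 1/16

P(LlGGBb) = 1/16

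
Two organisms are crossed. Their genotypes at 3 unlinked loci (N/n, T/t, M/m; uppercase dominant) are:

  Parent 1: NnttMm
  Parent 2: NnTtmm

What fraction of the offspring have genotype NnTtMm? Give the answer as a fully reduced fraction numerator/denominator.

NnttMm gametes: NtM×2, Ntm×2, ntM×2, ntm×2
NnTtmm gametes: NTm×2, Ntm×2, nTm×2, ntm×2
NnttMm×NnTtmm grid (8·8=64): NNTtMm=4 NNTtmm=4 NNttMm=4 NNttmm=4 NnTtMm=8 NnTtmm=8 NnttMm=8 Nnttmm=8 nnTtMm=4 nnTtmm=4 nnttMm=4 nnttmm=4
NnTtMm hits 8/64; gcd=8; 8÷8/64÷8 = 1/8

P(NnTtMm) = 1/8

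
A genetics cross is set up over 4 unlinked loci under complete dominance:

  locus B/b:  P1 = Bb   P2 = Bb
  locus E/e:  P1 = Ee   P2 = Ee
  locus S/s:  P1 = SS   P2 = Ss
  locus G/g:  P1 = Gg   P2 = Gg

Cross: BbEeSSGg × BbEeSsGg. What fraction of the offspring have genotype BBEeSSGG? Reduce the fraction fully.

P(BBEeSSGG) = 1/64

BbEeSSGg gametes: BESG×2, BESg×2, BeSG×2, BeSg×2, bESG×2, bESg×2, beSG×2, beSg×2
BbEeSsGg gametes: BESG×1, BESg×1, BEsG×1, BEsg×1, BeSG×1, BeSg×1, BesG×1, Besg×1, bESG×1, bESg×1, bEsG×1, bEsg×1, beSG×1, beSg×1, besG×1, besg×1
BbEeSSGg×BbEeSsGg grid (16·16=256): BBEESSGG=2 BBEESSGg=4 BBEESSgg=2 BBEESsGG=2 BBEESsGg=4 BBEESsgg=2 BBEeSSGG=4 BBEeSSGg=8 BBEeSSgg=4 BBEeSsGG=4 BBEeSsGg=8 BBEeSsgg=4 BBeeSSGG=2 BBeeSSGg=4 BBeeSSgg=2 BBeeSsGG=2 BBeeSsGg=4 BBeeSsgg=2 BbEESSGG=4 BbEESSGg=8 BbEESSgg=4 BbEESsGG=4 BbEESsGg=8 BbEESsgg=4 BbEeSSGG=8 BbEeSSGg=16 BbEeSSgg=8 BbEeSsGG=8 BbEeSsGg=16 BbEeSsgg=8 BbeeSSGG=4 BbeeSSGg=8 BbeeSSgg=4 BbeeSsGG=4 BbeeSsGg=8 BbeeSsgg=4 bbEESSGG=2 bbEESSGg=4 bbEESSgg=2 bbEESsGG=2 bbEESsGg=4 bbEESsgg=2 bbEeSSGG=4 bbEeSSGg=8 bbEeSSgg=4 bbEeSsGG=4 bbEeSsGg=8 bbEeSsgg=4 bbeeSSGG=2 bbeeSSGg=4 bbeeSSgg=2 bbeeSsGG=2 bbeeSsGg=4 bbeeSsgg=2
BBEeSSGG hits 4/256; gcd=4; 4÷4/256÷4 = 1/64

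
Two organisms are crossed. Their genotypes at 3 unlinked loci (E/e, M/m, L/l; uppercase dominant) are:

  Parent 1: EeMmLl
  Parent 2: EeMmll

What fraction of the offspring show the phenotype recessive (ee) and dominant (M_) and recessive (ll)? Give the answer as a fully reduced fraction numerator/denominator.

P(ee M_ ll) = 3/32

EeMmLl gametes: EML×1, EMl×1, EmL×1, Eml×1, eML×1, eMl×1, emL×1, eml×1
EeMmll gametes: EMl×2, Eml×2, eMl×2, eml×2
EeMmLl×EeMmll grid (8·8=64): EEMMLl=2 EEMMll=2 EEMmLl=4 EEMmll=4 EEmmLl=2 EEmmll=2 EeMMLl=4 EeMMll=4 EeMmLl=8 EeMmll=8 EemmLl=4 Eemmll=4 eeMMLl=2 eeMMll=2 eeMmLl=4 eeMmll=4 eemmLl=2 eemmll=2
ee M_ ll hits 6/64; gcd=2; 6÷2/64÷2 = 3/32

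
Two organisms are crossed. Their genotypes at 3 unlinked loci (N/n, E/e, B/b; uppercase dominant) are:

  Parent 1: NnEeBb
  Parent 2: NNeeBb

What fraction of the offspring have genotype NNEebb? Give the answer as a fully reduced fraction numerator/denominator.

P(NNEebb) = 1/16

NnEeBb gametes: NEB×1, NEb×1, NeB×1, Neb×1, nEB×1, nEb×1, neB×1, neb×1
NNeeBb gametes: NeB×4, Neb×4
NnEeBb×NNeeBb grid (8·8=64): NNEeBB=4 NNEeBb=8 NNEebb=4 NNeeBB=4 NNeeBb=8 NNeebb=4 NnEeBB=4 NnEeBb=8 NnEebb=4 NneeBB=4 NneeBb=8 Nneebb=4
NNEebb hits 4/64; gcd=4; 4÷4/64÷4 = 1/16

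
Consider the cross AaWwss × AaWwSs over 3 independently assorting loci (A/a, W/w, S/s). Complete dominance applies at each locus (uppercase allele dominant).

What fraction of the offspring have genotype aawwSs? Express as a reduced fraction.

P(aawwSs) = 1/32

AaWwss gametes: AWs×2, Aws×2, aWs×2, aws×2
AaWwSs gametes: AWS×1, AWs×1, AwS×1, Aws×1, aWS×1, aWs×1, awS×1, aws×1
AaWwss×AaWwSs grid (8·8=64): AAWWSs=2 AAWWss=2 AAWwSs=4 AAWwss=4 AAwwSs=2 AAwwss=2 AaWWSs=4 AaWWss=4 AaWwSs=8 AaWwss=8 AawwSs=4 Aawwss=4 aaWWSs=2 aaWWss=2 aaWwSs=4 aaWwss=4 aawwSs=2 aawwss=2
aawwSs hits 2/64; gcd=2; 2÷2/64÷2 = 1/32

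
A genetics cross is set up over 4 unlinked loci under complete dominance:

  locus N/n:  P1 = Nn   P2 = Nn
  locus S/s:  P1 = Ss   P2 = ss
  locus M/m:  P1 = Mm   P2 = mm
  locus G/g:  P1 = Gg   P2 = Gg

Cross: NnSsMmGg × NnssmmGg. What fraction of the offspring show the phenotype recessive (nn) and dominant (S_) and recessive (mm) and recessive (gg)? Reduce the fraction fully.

NnSsMmGg gametes: NSMG×1, NSMg×1, NSmG×1, NSmg×1, NsMG×1, NsMg×1, NsmG×1, Nsmg×1, nSMG×1, nSMg×1, nSmG×1, nSmg×1, nsMG×1, nsMg×1, nsmG×1, nsmg×1
NnssmmGg gametes: NsmG×4, Nsmg×4, nsmG×4, nsmg×4
NnSsMmGg×NnssmmGg grid (16·16=256): NNSsMmGG=4 NNSsMmGg=8 NNSsMmgg=4 NNSsmmGG=4 NNSsmmGg=8 NNSsmmgg=4 NNssMmGG=4 NNssMmGg=8 NNssMmgg=4 NNssmmGG=4 NNssmmGg=8 NNssmmgg=4 NnSsMmGG=8 NnSsMmGg=16 NnSsMmgg=8 NnSsmmGG=8 NnSsmmGg=16 NnSsmmgg=8 NnssMmGG=8 NnssMmGg=16 NnssMmgg=8 NnssmmGG=8 NnssmmGg=16 Nnssmmgg=8 nnSsMmGG=4 nnSsMmGg=8 nnSsMmgg=4 nnSsmmGG=4 nnSsmmGg=8 nnSsmmgg=4 nnssMmGG=4 nnssMmGg=8 nnssMmgg=4 nnssmmGG=4 nnssmmGg=8 nnssmmgg=4
nn S_ mm gg hits 4/256; gcd=4; 4÷4/256÷4 = 1/64

P(nn S_ mm gg) = 1/64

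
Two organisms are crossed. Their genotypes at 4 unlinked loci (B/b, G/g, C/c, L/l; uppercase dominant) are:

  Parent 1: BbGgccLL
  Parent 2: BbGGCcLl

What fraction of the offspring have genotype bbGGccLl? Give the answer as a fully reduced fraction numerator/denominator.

BbGgccLL gametes: BGcL×4, BgcL×4, bGcL×4, bgcL×4
BbGGCcLl gametes: BGCL×2, BGCl×2, BGcL×2, BGcl×2, bGCL×2, bGCl×2, bGcL×2, bGcl×2
BbGgccLL×BbGGCcLl grid (16·16=256): BBGGCcLL=8 BBGGCcLl=8 BBGGccLL=8 BBGGccLl=8 BBGgCcLL=8 BBGgCcLl=8 BBGgccLL=8 BBGgccLl=8 BbGGCcLL=16 BbGGCcLl=16 BbGGccLL=16 BbGGccLl=16 BbGgCcLL=16 BbGgCcLl=16 BbGgccLL=16 BbGgccLl=16 bbGGCcLL=8 bbGGCcLl=8 bbGGccLL=8 bbGGccLl=8 bbGgCcLL=8 bbGgCcLl=8 bbGgccLL=8 bbGgccLl=8
bbGGccLl hits 8/256; gcd=8; 8÷8/256÷8 = 1/32

P(bbGGccLl) = 1/32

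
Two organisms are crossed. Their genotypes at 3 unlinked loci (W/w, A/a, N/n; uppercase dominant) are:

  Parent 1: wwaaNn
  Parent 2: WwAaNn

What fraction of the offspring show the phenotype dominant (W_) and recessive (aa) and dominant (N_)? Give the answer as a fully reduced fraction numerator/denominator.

wwaaNn gametes: waN×4, wan×4
WwAaNn gametes: WAN×1, WAn×1, WaN×1, Wan×1, wAN×1, wAn×1, waN×1, wan×1
wwaaNn×WwAaNn grid (8·8=64): WwAaNN=4 WwAaNn=8 WwAann=4 WwaaNN=4 WwaaNn=8 Wwaann=4 wwAaNN=4 wwAaNn=8 wwAann=4 wwaaNN=4 wwaaNn=8 wwaann=4
W_ aa N_ hits 12/64; gcd=4; 12÷4/64÷4 = 3/16

P(W_ aa N_) = 3/16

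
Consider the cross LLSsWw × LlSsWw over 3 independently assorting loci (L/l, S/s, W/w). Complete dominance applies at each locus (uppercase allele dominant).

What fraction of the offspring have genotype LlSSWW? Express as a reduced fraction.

LLSsWw gametes: LSW×2, LSw×2, LsW×2, Lsw×2
LlSsWw gametes: LSW×1, LSw×1, LsW×1, Lsw×1, lSW×1, lSw×1, lsW×1, lsw×1
LLSsWw×LlSsWw grid (8·8=64): LLSSWW=2 LLSSWw=4 LLSSww=2 LLSsWW=4 LLSsWw=8 LLSsww=4 LLssWW=2 LLssWw=4 LLssww=2 LlSSWW=2 LlSSWw=4 LlSSww=2 LlSsWW=4 LlSsWw=8 LlSsww=4 LlssWW=2 LlssWw=4 Llssww=2
LlSSWW hits 2/64; gcd=2; 2÷2/64÷2 = 1/32

P(LlSSWW) = 1/32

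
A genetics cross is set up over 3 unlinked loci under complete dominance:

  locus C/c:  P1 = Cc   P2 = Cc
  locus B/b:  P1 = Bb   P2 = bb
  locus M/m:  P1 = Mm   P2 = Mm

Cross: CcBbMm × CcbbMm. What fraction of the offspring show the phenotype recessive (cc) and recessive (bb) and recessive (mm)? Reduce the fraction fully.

CcBbMm gametes: CBM×1, CBm×1, CbM×1, Cbm×1, cBM×1, cBm×1, cbM×1, cbm×1
CcbbMm gametes: CbM×2, Cbm×2, cbM×2, cbm×2
CcBbMm×CcbbMm grid (8·8=64): CCBbMM=2 CCBbMm=4 CCBbmm=2 CCbbMM=2 CCbbMm=4 CCbbmm=2 CcBbMM=4 CcBbMm=8 CcBbmm=4 CcbbMM=4 CcbbMm=8 Ccbbmm=4 ccBbMM=2 ccBbMm=4 ccBbmm=2 ccbbMM=2 ccbbMm=4 ccbbmm=2
cc bb mm hits 2/64; gcd=2; 2÷2/64÷2 = 1/32

P(cc bb mm) = 1/32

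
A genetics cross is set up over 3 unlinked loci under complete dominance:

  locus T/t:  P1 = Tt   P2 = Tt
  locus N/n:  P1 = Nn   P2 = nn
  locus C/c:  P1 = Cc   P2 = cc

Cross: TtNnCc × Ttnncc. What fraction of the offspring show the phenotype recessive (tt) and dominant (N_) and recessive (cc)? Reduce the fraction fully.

P(tt N_ cc) = 1/16

TtNnCc gametes: TNC×1, TNc×1, TnC×1, Tnc×1, tNC×1, tNc×1, tnC×1, tnc×1
Ttnncc gametes: Tnc×4, tnc×4
TtNnCc×Ttnncc grid (8·8=64): TTNnCc=4 TTNncc=4 TTnnCc=4 TTnncc=4 TtNnCc=8 TtNncc=8 TtnnCc=8 Ttnncc=8 ttNnCc=4 ttNncc=4 ttnnCc=4 ttnncc=4
tt N_ cc hits 4/64; gcd=4; 4÷4/64÷4 = 1/16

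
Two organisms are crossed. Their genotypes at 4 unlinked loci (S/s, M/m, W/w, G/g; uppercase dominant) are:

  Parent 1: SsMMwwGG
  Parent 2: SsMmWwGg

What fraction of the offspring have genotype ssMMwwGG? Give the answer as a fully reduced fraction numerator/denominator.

SsMMwwGG gametes: SMwG×8, sMwG×8
SsMmWwGg gametes: SMWG×1, SMWg×1, SMwG×1, SMwg×1, SmWG×1, SmWg×1, SmwG×1, Smwg×1, sMWG×1, sMWg×1, sMwG×1, sMwg×1, smWG×1, smWg×1, smwG×1, smwg×1
SsMMwwGG×SsMmWwGg grid (16·16=256): SSMMWwGG=8 SSMMWwGg=8 SSMMwwGG=8 SSMMwwGg=8 SSMmWwGG=8 SSMmWwGg=8 SSMmwwGG=8 SSMmwwGg=8 SsMMWwGG=16 SsMMWwGg=16 SsMMwwGG=16 SsMMwwGg=16 SsMmWwGG=16 SsMmWwGg=16 SsMmwwGG=16 SsMmwwGg=16 ssMMWwGG=8 ssMMWwGg=8 ssMMwwGG=8 ssMMwwGg=8 ssMmWwGG=8 ssMmWwGg=8 ssMmwwGG=8 ssMmwwGg=8
ssMMwwGG hits 8/256; gcd=8; 8÷8/256÷8 = 1/32

P(ssMMwwGG) = 1/32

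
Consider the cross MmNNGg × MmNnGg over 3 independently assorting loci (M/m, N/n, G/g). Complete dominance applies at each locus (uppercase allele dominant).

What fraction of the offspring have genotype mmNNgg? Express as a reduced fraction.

P(mmNNgg) = 1/32

MmNNGg gametes: MNG×2, MNg×2, mNG×2, mNg×2
MmNnGg gametes: MNG×1, MNg×1, MnG×1, Mng×1, mNG×1, mNg×1, mnG×1, mng×1
MmNNGg×MmNnGg grid (8·8=64): MMNNGG=2 MMNNGg=4 MMNNgg=2 MMNnGG=2 MMNnGg=4 MMNngg=2 MmNNGG=4 MmNNGg=8 MmNNgg=4 MmNnGG=4 MmNnGg=8 MmNngg=4 mmNNGG=2 mmNNGg=4 mmNNgg=2 mmNnGG=2 mmNnGg=4 mmNngg=2
mmNNgg hits 2/64; gcd=2; 2÷2/64÷2 = 1/32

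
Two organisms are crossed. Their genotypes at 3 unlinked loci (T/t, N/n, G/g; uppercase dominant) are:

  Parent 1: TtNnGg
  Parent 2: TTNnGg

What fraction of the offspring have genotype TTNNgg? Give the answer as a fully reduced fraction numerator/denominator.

TtNnGg gametes: TNG×1, TNg×1, TnG×1, Tng×1, tNG×1, tNg×1, tnG×1, tng×1
TTNnGg gametes: TNG×2, TNg×2, TnG×2, Tng×2
TtNnGg×TTNnGg grid (8·8=64): TTNNGG=2 TTNNGg=4 TTNNgg=2 TTNnGG=4 TTNnGg=8 TTNngg=4 TTnnGG=2 TTnnGg=4 TTnngg=2 TtNNGG=2 TtNNGg=4 TtNNgg=2 TtNnGG=4 TtNnGg=8 TtNngg=4 TtnnGG=2 TtnnGg=4 Ttnngg=2
TTNNgg hits 2/64; gcd=2; 2÷2/64÷2 = 1/32

P(TTNNgg) = 1/32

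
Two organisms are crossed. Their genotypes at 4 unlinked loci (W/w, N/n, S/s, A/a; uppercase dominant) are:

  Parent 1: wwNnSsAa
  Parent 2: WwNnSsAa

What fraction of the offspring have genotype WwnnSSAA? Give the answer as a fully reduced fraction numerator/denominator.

P(WwnnSSAA) = 1/128

wwNnSsAa gametes: wNSA×2, wNSa×2, wNsA×2, wNsa×2, wnSA×2, wnSa×2, wnsA×2, wnsa×2
WwNnSsAa gametes: WNSA×1, WNSa×1, WNsA×1, WNsa×1, WnSA×1, WnSa×1, WnsA×1, Wnsa×1, wNSA×1, wNSa×1, wNsA×1, wNsa×1, wnSA×1, wnSa×1, wnsA×1, wnsa×1
wwNnSsAa×WwNnSsAa grid (16·16=256): WwNNSSAA=2 WwNNSSAa=4 WwNNSSaa=2 WwNNSsAA=4 WwNNSsAa=8 WwNNSsaa=4 WwNNssAA=2 WwNNssAa=4 WwNNssaa=2 WwNnSSAA=4 WwNnSSAa=8 WwNnSSaa=4 WwNnSsAA=8 WwNnSsAa=16 WwNnSsaa=8 WwNnssAA=4 WwNnssAa=8 WwNnssaa=4 WwnnSSAA=2 WwnnSSAa=4 WwnnSSaa=2 WwnnSsAA=4 WwnnSsAa=8 WwnnSsaa=4 WwnnssAA=2 WwnnssAa=4 Wwnnssaa=2 wwNNSSAA=2 wwNNSSAa=4 wwNNSSaa=2 wwNNSsAA=4 wwNNSsAa=8 wwNNSsaa=4 wwNNssAA=2 wwNNssAa=4 wwNNssaa=2 wwNnSSAA=4 wwNnSSAa=8 wwNnSSaa=4 wwNnSsAA=8 wwNnSsAa=16 wwNnSsaa=8 wwNnssAA=4 wwNnssAa=8 wwNnssaa=4 wwnnSSAA=2 wwnnSSAa=4 wwnnSSaa=2 wwnnSsAA=4 wwnnSsAa=8 wwnnSsaa=4 wwnnssAA=2 wwnnssAa=4 wwnnssaa=2
WwnnSSAA hits 2/256; gcd=2; 2÷2/256÷2 = 1/128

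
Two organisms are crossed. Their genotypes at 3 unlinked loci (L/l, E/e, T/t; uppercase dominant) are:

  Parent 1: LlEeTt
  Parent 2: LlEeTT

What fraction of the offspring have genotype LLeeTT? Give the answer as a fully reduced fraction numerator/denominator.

P(LLeeTT) = 1/32

LlEeTt gametes: LET×1, LEt×1, LeT×1, Let×1, lET×1, lEt×1, leT×1, let×1
LlEeTT gametes: LET×2, LeT×2, lET×2, leT×2
LlEeTt×LlEeTT grid (8·8=64): LLEETT=2 LLEETt=2 LLEeTT=4 LLEeTt=4 LLeeTT=2 LLeeTt=2 LlEETT=4 LlEETt=4 LlEeTT=8 LlEeTt=8 LleeTT=4 LleeTt=4 llEETT=2 llEETt=2 llEeTT=4 llEeTt=4 lleeTT=2 lleeTt=2
LLeeTT hits 2/64; gcd=2; 2÷2/64÷2 = 1/32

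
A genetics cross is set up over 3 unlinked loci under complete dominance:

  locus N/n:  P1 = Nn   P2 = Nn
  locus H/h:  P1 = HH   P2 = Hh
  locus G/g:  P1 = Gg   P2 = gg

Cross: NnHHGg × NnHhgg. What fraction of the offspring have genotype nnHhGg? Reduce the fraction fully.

P(nnHhGg) = 1/16

NnHHGg gametes: NHG×2, NHg×2, nHG×2, nHg×2
NnHhgg gametes: NHg×2, Nhg×2, nHg×2, nhg×2
NnHHGg×NnHhgg grid (8·8=64): NNHHGg=4 NNHHgg=4 NNHhGg=4 NNHhgg=4 NnHHGg=8 NnHHgg=8 NnHhGg=8 NnHhgg=8 nnHHGg=4 nnHHgg=4 nnHhGg=4 nnHhgg=4
nnHhGg hits 4/64; gcd=4; 4÷4/64÷4 = 1/16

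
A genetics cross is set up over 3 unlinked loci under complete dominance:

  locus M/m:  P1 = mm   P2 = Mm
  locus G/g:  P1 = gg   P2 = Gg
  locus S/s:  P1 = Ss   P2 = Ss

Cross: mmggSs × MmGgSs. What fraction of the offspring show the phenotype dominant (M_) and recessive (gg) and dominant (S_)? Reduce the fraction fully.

P(M_ gg S_) = 3/16

mmggSs gametes: mgS×4, mgs×4
MmGgSs gametes: MGS×1, MGs×1, MgS×1, Mgs×1, mGS×1, mGs×1, mgS×1, mgs×1
mmggSs×MmGgSs grid (8·8=64): MmGgSS=4 MmGgSs=8 MmGgss=4 MmggSS=4 MmggSs=8 Mmggss=4 mmGgSS=4 mmGgSs=8 mmGgss=4 mmggSS=4 mmggSs=8 mmggss=4
M_ gg S_ hits 12/64; gcd=4; 12÷4/64÷4 = 3/16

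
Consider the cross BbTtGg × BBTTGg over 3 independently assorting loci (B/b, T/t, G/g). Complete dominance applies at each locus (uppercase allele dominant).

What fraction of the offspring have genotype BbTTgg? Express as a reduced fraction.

P(BbTTgg) = 1/16

BbTtGg gametes: BTG×1, BTg×1, BtG×1, Btg×1, bTG×1, bTg×1, btG×1, btg×1
BBTTGg gametes: BTG×4, BTg×4
BbTtGg×BBTTGg grid (8·8=64): BBTTGG=4 BBTTGg=8 BBTTgg=4 BBTtGG=4 BBTtGg=8 BBTtgg=4 BbTTGG=4 BbTTGg=8 BbTTgg=4 BbTtGG=4 BbTtGg=8 BbTtgg=4
BbTTgg hits 4/64; gcd=4; 4÷4/64÷4 = 1/16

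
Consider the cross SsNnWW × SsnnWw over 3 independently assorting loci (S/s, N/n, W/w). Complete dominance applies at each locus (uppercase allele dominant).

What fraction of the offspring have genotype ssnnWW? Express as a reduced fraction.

SsNnWW gametes: SNW×2, SnW×2, sNW×2, snW×2
SsnnWw gametes: SnW×2, Snw×2, snW×2, snw×2
SsNnWW×SsnnWw grid (8·8=64): SSNnWW=4 SSNnWw=4 SSnnWW=4 SSnnWw=4 SsNnWW=8 SsNnWw=8 SsnnWW=8 SsnnWw=8 ssNnWW=4 ssNnWw=4 ssnnWW=4 ssnnWw=4
ssnnWW hits 4/64; gcd=4; 4÷4/64÷4 = 1/16

P(ssnnWW) = 1/16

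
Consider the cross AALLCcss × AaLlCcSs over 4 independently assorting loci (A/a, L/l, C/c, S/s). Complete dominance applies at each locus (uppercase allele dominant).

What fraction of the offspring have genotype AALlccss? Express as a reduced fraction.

AALLCcss gametes: ALCs×8, ALcs×8
AaLlCcSs gametes: ALCS×1, ALCs×1, ALcS×1, ALcs×1, AlCS×1, AlCs×1, AlcS×1, Alcs×1, aLCS×1, aLCs×1, aLcS×1, aLcs×1, alCS×1, alCs×1, alcS×1, alcs×1
AALLCcss×AaLlCcSs grid (16·16=256): AALLCCSs=8 AALLCCss=8 AALLCcSs=16 AALLCcss=16 AALLccSs=8 AALLccss=8 AALlCCSs=8 AALlCCss=8 AALlCcSs=16 AALlCcss=16 AALlccSs=8 AALlccss=8 AaLLCCSs=8 AaLLCCss=8 AaLLCcSs=16 AaLLCcss=16 AaLLccSs=8 AaLLccss=8 AaLlCCSs=8 AaLlCCss=8 AaLlCcSs=16 AaLlCcss=16 AaLlccSs=8 AaLlccss=8
AALlccss hits 8/256; gcd=8; 8÷8/256÷8 = 1/32

P(AALlccss) = 1/32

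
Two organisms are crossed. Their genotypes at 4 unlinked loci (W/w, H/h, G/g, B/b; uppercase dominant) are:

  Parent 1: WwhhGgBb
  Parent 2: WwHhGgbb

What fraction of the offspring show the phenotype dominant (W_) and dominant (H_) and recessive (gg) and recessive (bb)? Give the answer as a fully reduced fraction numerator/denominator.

P(W_ H_ gg bb) = 3/64

WwhhGgBb gametes: WhGB×2, WhGb×2, WhgB×2, Whgb×2, whGB×2, whGb×2, whgB×2, whgb×2
WwHhGgbb gametes: WHGb×2, WHgb×2, WhGb×2, Whgb×2, wHGb×2, wHgb×2, whGb×2, whgb×2
WwhhGgBb×WwHhGgbb grid (16·16=256): WWHhGGBb=4 WWHhGGbb=4 WWHhGgBb=8 WWHhGgbb=8 WWHhggBb=4 WWHhggbb=4 WWhhGGBb=4 WWhhGGbb=4 WWhhGgBb=8 WWhhGgbb=8 WWhhggBb=4 WWhhggbb=4 WwHhGGBb=8 WwHhGGbb=8 WwHhGgBb=16 WwHhGgbb=16 WwHhggBb=8 WwHhggbb=8 WwhhGGBb=8 WwhhGGbb=8 WwhhGgBb=16 WwhhGgbb=16 WwhhggBb=8 Wwhhggbb=8 wwHhGGBb=4 wwHhGGbb=4 wwHhGgBb=8 wwHhGgbb=8 wwHhggBb=4 wwHhggbb=4 wwhhGGBb=4 wwhhGGbb=4 wwhhGgBb=8 wwhhGgbb=8 wwhhggBb=4 wwhhggbb=4
W_ H_ gg bb hits 12/256; gcd=4; 12÷4/256÷4 = 3/64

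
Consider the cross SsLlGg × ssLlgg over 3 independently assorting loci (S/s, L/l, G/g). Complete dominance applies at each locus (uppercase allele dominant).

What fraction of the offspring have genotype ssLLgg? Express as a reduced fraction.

SsLlGg gametes: SLG×1, SLg×1, SlG×1, Slg×1, sLG×1, sLg×1, slG×1, slg×1
ssLlgg gametes: sLg×4, slg×4
SsLlGg×ssLlgg grid (8·8=64): SsLLGg=4 SsLLgg=4 SsLlGg=8 SsLlgg=8 SsllGg=4 Ssllgg=4 ssLLGg=4 ssLLgg=4 ssLlGg=8 ssLlgg=8 ssllGg=4 ssllgg=4
ssLLgg hits 4/64; gcd=4; 4÷4/64÷4 = 1/16

P(ssLLgg) = 1/16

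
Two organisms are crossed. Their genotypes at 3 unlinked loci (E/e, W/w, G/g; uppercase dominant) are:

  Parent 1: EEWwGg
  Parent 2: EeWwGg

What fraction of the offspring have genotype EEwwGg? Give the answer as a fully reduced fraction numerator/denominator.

EEWwGg gametes: EWG×2, EWg×2, EwG×2, Ewg×2
EeWwGg gametes: EWG×1, EWg×1, EwG×1, Ewg×1, eWG×1, eWg×1, ewG×1, ewg×1
EEWwGg×EeWwGg grid (8·8=64): EEWWGG=2 EEWWGg=4 EEWWgg=2 EEWwGG=4 EEWwGg=8 EEWwgg=4 EEwwGG=2 EEwwGg=4 EEwwgg=2 EeWWGG=2 EeWWGg=4 EeWWgg=2 EeWwGG=4 EeWwGg=8 EeWwgg=4 EewwGG=2 EewwGg=4 Eewwgg=2
EEwwGg hits 4/64; gcd=4; 4÷4/64÷4 = 1/16

P(EEwwGg) = 1/16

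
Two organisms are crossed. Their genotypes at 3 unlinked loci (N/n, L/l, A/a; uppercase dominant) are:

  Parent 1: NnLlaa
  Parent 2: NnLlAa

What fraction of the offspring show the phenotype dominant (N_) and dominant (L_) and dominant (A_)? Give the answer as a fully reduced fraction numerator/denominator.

NnLlaa gametes: NLa×2, Nla×2, nLa×2, nla×2
NnLlAa gametes: NLA×1, NLa×1, NlA×1, Nla×1, nLA×1, nLa×1, nlA×1, nla×1
NnLlaa×NnLlAa grid (8·8=64): NNLLAa=2 NNLLaa=2 NNLlAa=4 NNLlaa=4 NNllAa=2 NNllaa=2 NnLLAa=4 NnLLaa=4 NnLlAa=8 NnLlaa=8 NnllAa=4 Nnllaa=4 nnLLAa=2 nnLLaa=2 nnLlAa=4 nnLlaa=4 nnllAa=2 nnllaa=2
N_ L_ A_ hits 18/64; gcd=2; 18÷2/64÷2 = 9/32

P(N_ L_ A_) = 9/32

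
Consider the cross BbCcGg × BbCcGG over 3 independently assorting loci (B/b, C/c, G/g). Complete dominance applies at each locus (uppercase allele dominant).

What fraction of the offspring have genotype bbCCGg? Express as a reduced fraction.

BbCcGg gametes: BCG×1, BCg×1, BcG×1, Bcg×1, bCG×1, bCg×1, bcG×1, bcg×1
BbCcGG gametes: BCG×2, BcG×2, bCG×2, bcG×2
BbCcGg×BbCcGG grid (8·8=64): BBCCGG=2 BBCCGg=2 BBCcGG=4 BBCcGg=4 BBccGG=2 BBccGg=2 BbCCGG=4 BbCCGg=4 BbCcGG=8 BbCcGg=8 BbccGG=4 BbccGg=4 bbCCGG=2 bbCCGg=2 bbCcGG=4 bbCcGg=4 bbccGG=2 bbccGg=2
bbCCGg hits 2/64; gcd=2; 2÷2/64÷2 = 1/32

P(bbCCGg) = 1/32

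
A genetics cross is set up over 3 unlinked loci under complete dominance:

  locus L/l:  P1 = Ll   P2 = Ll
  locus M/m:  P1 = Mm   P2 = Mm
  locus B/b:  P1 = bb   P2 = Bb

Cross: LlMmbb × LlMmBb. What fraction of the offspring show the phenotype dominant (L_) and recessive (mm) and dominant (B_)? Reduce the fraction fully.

LlMmbb gametes: LMb×2, Lmb×2, lMb×2, lmb×2
LlMmBb gametes: LMB×1, LMb×1, LmB×1, Lmb×1, lMB×1, lMb×1, lmB×1, lmb×1
LlMmbb×LlMmBb grid (8·8=64): LLMMBb=2 LLMMbb=2 LLMmBb=4 LLMmbb=4 LLmmBb=2 LLmmbb=2 LlMMBb=4 LlMMbb=4 LlMmBb=8 LlMmbb=8 LlmmBb=4 Llmmbb=4 llMMBb=2 llMMbb=2 llMmBb=4 llMmbb=4 llmmBb=2 llmmbb=2
L_ mm B_ hits 6/64; gcd=2; 6÷2/64÷2 = 3/32

P(L_ mm B_) = 3/32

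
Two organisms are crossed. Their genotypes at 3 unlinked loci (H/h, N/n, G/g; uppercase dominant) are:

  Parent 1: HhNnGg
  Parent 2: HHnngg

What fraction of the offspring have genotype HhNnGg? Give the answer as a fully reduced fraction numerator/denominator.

P(HhNnGg) = 1/8

HhNnGg gametes: HNG×1, HNg×1, HnG×1, Hng×1, hNG×1, hNg×1, hnG×1, hng×1
HHnngg gametes: Hng×8
HhNnGg×HHnngg grid (8·8=64): HHNnGg=8 HHNngg=8 HHnnGg=8 HHnngg=8 HhNnGg=8 HhNngg=8 HhnnGg=8 Hhnngg=8
HhNnGg hits 8/64; gcd=8; 8÷8/64÷8 = 1/8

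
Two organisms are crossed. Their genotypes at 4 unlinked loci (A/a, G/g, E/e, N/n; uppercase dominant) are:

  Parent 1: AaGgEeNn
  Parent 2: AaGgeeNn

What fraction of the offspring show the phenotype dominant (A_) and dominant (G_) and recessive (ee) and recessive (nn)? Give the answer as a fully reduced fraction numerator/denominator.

P(A_ G_ ee nn) = 9/128

AaGgEeNn gametes: AGEN×1, AGEn×1, AGeN×1, AGen×1, AgEN×1, AgEn×1, AgeN×1, Agen×1, aGEN×1, aGEn×1, aGeN×1, aGen×1, agEN×1, agEn×1, ageN×1, agen×1
AaGgeeNn gametes: AGeN×2, AGen×2, AgeN×2, Agen×2, aGeN×2, aGen×2, ageN×2, agen×2
AaGgEeNn×AaGgeeNn grid (16·16=256): AAGGEeNN=2 AAGGEeNn=4 AAGGEenn=2 AAGGeeNN=2 AAGGeeNn=4 AAGGeenn=2 AAGgEeNN=4 AAGgEeNn=8 AAGgEenn=4 AAGgeeNN=4 AAGgeeNn=8 AAGgeenn=4 AAggEeNN=2 AAggEeNn=4 AAggEenn=2 AAggeeNN=2 AAggeeNn=4 AAggeenn=2 AaGGEeNN=4 AaGGEeNn=8 AaGGEenn=4 AaGGeeNN=4 AaGGeeNn=8 AaGGeenn=4 AaGgEeNN=8 AaGgEeNn=16 AaGgEenn=8 AaGgeeNN=8 AaGgeeNn=16 AaGgeenn=8 AaggEeNN=4 AaggEeNn=8 AaggEenn=4 AaggeeNN=4 AaggeeNn=8 Aaggeenn=4 aaGGEeNN=2 aaGGEeNn=4 aaGGEenn=2 aaGGeeNN=2 aaGGeeNn=4 aaGGeenn=2 aaGgEeNN=4 aaGgEeNn=8 aaGgEenn=4 aaGgeeNN=4 aaGgeeNn=8 aaGgeenn=4 aaggEeNN=2 aaggEeNn=4 aaggEenn=2 aaggeeNN=2 aaggeeNn=4 aaggeenn=2
A_ G_ ee nn hits 18/256; gcd=2; 18÷2/256÷2 = 9/128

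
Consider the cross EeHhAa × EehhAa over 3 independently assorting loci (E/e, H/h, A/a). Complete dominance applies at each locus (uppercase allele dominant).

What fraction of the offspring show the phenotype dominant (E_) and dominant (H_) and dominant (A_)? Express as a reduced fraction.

P(E_ H_ A_) = 9/32

EeHhAa gametes: EHA×1, EHa×1, EhA×1, Eha×1, eHA×1, eHa×1, ehA×1, eha×1
EehhAa gametes: EhA×2, Eha×2, ehA×2, eha×2
EeHhAa×EehhAa grid (8·8=64): EEHhAA=2 EEHhAa=4 EEHhaa=2 EEhhAA=2 EEhhAa=4 EEhhaa=2 EeHhAA=4 EeHhAa=8 EeHhaa=4 EehhAA=4 EehhAa=8 Eehhaa=4 eeHhAA=2 eeHhAa=4 eeHhaa=2 eehhAA=2 eehhAa=4 eehhaa=2
E_ H_ A_ hits 18/64; gcd=2; 18÷2/64÷2 = 9/32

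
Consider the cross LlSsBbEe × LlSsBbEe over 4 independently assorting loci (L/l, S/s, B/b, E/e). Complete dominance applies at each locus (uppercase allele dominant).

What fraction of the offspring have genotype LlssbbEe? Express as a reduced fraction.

P(LlssbbEe) = 1/64

LlSsBbEe gametes: LSBE×1, LSBe×1, LSbE×1, LSbe×1, LsBE×1, LsBe×1, LsbE×1, Lsbe×1, lSBE×1, lSBe×1, lSbE×1, lSbe×1, lsBE×1, lsBe×1, lsbE×1, lsbe×1
LlSsBbEe gametes: LSBE×1, LSBe×1, LSbE×1, LSbe×1, LsBE×1, LsBe×1, LsbE×1, Lsbe×1, lSBE×1, lSBe×1, lSbE×1, lSbe×1, lsBE×1, lsBe×1, lsbE×1, lsbe×1
LlSsBbEe×LlSsBbEe grid (16·16=256): LLSSBBEE=1 LLSSBBEe=2 LLSSBBee=1 LLSSBbEE=2 LLSSBbEe=4 LLSSBbee=2 LLSSbbEE=1 LLSSbbEe=2 LLSSbbee=1 LLSsBBEE=2 LLSsBBEe=4 LLSsBBee=2 LLSsBbEE=4 LLSsBbEe=8 LLSsBbee=4 LLSsbbEE=2 LLSsbbEe=4 LLSsbbee=2 LLssBBEE=1 LLssBBEe=2 LLssBBee=1 LLssBbEE=2 LLssBbEe=4 LLssBbee=2 LLssbbEE=1 LLssbbEe=2 LLssbbee=1 LlSSBBEE=2 LlSSBBEe=4 LlSSBBee=2 LlSSBbEE=4 LlSSBbEe=8 LlSSBbee=4 LlSSbbEE=2 LlSSbbEe=4 LlSSbbee=2 LlSsBBEE=4 LlSsBBEe=8 LlSsBBee=4 LlSsBbEE=8 LlSsBbEe=16 LlSsBbee=8 LlSsbbEE=4 LlSsbbEe=8 LlSsbbee=4 LlssBBEE=2 LlssBBEe=4 LlssBBee=2 LlssBbEE=4 LlssBbEe=8 LlssBbee=4 LlssbbEE=2 LlssbbEe=4 Llssbbee=2 llSSBBEE=1 llSSBBEe=2 llSSBBee=1 llSSBbEE=2 llSSBbEe=4 llSSBbee=2 llSSbbEE=1 llSSbbEe=2 llSSbbee=1 llSsBBEE=2 llSsBBEe=4 llSsBBee=2 llSsBbEE=4 llSsBbEe=8 llSsBbee=4 llSsbbEE=2 llSsbbEe=4 llSsbbee=2 llssBBEE=1 llssBBEe=2 llssBBee=1 llssBbEE=2 llssBbEe=4 llssBbee=2 llssbbEE=1 llssbbEe=2 llssbbee=1
LlssbbEe hits 4/256; gcd=4; 4÷4/256÷4 = 1/64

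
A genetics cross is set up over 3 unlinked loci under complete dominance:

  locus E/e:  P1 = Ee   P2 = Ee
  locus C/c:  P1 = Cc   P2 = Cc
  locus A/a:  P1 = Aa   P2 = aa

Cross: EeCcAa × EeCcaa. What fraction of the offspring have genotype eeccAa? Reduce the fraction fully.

P(eeccAa) = 1/32

EeCcAa gametes: ECA×1, ECa×1, EcA×1, Eca×1, eCA×1, eCa×1, ecA×1, eca×1
EeCcaa gametes: ECa×2, Eca×2, eCa×2, eca×2
EeCcAa×EeCcaa grid (8·8=64): EECCAa=2 EECCaa=2 EECcAa=4 EECcaa=4 EEccAa=2 EEccaa=2 EeCCAa=4 EeCCaa=4 EeCcAa=8 EeCcaa=8 EeccAa=4 Eeccaa=4 eeCCAa=2 eeCCaa=2 eeCcAa=4 eeCcaa=4 eeccAa=2 eeccaa=2
eeccAa hits 2/64; gcd=2; 2÷2/64÷2 = 1/32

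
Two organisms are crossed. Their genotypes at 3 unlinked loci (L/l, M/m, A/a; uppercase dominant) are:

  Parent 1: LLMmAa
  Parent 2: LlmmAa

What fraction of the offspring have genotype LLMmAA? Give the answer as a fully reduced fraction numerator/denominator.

LLMmAa gametes: LMA×2, LMa×2, LmA×2, Lma×2
LlmmAa gametes: LmA×2, Lma×2, lmA×2, lma×2
LLMmAa×LlmmAa grid (8·8=64): LLMmAA=4 LLMmAa=8 LLMmaa=4 LLmmAA=4 LLmmAa=8 LLmmaa=4 LlMmAA=4 LlMmAa=8 LlMmaa=4 LlmmAA=4 LlmmAa=8 Llmmaa=4
LLMmAA hits 4/64; gcd=4; 4÷4/64÷4 = 1/16

P(LLMmAA) = 1/16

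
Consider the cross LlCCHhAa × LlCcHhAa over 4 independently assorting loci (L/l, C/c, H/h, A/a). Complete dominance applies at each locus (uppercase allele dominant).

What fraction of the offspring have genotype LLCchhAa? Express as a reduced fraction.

LlCCHhAa gametes: LCHA×2, LCHa×2, LChA×2, LCha×2, lCHA×2, lCHa×2, lChA×2, lCha×2
LlCcHhAa gametes: LCHA×1, LCHa×1, LChA×1, LCha×1, LcHA×1, LcHa×1, LchA×1, Lcha×1, lCHA×1, lCHa×1, lChA×1, lCha×1, lcHA×1, lcHa×1, lchA×1, lcha×1
LlCCHhAa×LlCcHhAa grid (16·16=256): LLCCHHAA=2 LLCCHHAa=4 LLCCHHaa=2 LLCCHhAA=4 LLCCHhAa=8 LLCCHhaa=4 LLCChhAA=2 LLCChhAa=4 LLCChhaa=2 LLCcHHAA=2 LLCcHHAa=4 LLCcHHaa=2 LLCcHhAA=4 LLCcHhAa=8 LLCcHhaa=4 LLCchhAA=2 LLCchhAa=4 LLCchhaa=2 LlCCHHAA=4 LlCCHHAa=8 LlCCHHaa=4 LlCCHhAA=8 LlCCHhAa=16 LlCCHhaa=8 LlCChhAA=4 LlCChhAa=8 LlCChhaa=4 LlCcHHAA=4 LlCcHHAa=8 LlCcHHaa=4 LlCcHhAA=8 LlCcHhAa=16 LlCcHhaa=8 LlCchhAA=4 LlCchhAa=8 LlCchhaa=4 llCCHHAA=2 llCCHHAa=4 llCCHHaa=2 llCCHhAA=4 llCCHhAa=8 llCCHhaa=4 llCChhAA=2 llCChhAa=4 llCChhaa=2 llCcHHAA=2 llCcHHAa=4 llCcHHaa=2 llCcHhAA=4 llCcHhAa=8 llCcHhaa=4 llCchhAA=2 llCchhAa=4 llCchhaa=2
LLCchhAa hits 4/256; gcd=4; 4÷4/256÷4 = 1/64

P(LLCchhAa) = 1/64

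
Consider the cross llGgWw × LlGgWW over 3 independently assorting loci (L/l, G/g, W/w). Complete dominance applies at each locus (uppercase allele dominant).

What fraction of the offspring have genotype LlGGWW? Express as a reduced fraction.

llGgWw gametes: lGW×2, lGw×2, lgW×2, lgw×2
LlGgWW gametes: LGW×2, LgW×2, lGW×2, lgW×2
llGgWw×LlGgWW grid (8·8=64): LlGGWW=4 LlGGWw=4 LlGgWW=8 LlGgWw=8 LlggWW=4 LlggWw=4 llGGWW=4 llGGWw=4 llGgWW=8 llGgWw=8 llggWW=4 llggWw=4
LlGGWW hits 4/64; gcd=4; 4÷4/64÷4 = 1/16

P(LlGGWW) = 1/16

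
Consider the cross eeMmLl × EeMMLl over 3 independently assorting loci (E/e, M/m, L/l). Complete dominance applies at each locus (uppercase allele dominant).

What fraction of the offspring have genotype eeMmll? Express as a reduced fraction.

P(eeMmll) = 1/16

eeMmLl gametes: eML×2, eMl×2, emL×2, eml×2
EeMMLl gametes: EML×2, EMl×2, eML×2, eMl×2
eeMmLl×EeMMLl grid (8·8=64): EeMMLL=4 EeMMLl=8 EeMMll=4 EeMmLL=4 EeMmLl=8 EeMmll=4 eeMMLL=4 eeMMLl=8 eeMMll=4 eeMmLL=4 eeMmLl=8 eeMmll=4
eeMmll hits 4/64; gcd=4; 4÷4/64÷4 = 1/16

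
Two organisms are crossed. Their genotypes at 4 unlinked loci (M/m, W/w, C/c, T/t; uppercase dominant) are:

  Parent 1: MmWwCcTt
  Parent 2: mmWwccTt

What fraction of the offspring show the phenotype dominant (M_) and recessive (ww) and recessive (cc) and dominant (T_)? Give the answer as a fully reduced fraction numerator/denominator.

P(M_ ww cc T_) = 3/64

MmWwCcTt gametes: MWCT×1, MWCt×1, MWcT×1, MWct×1, MwCT×1, MwCt×1, MwcT×1, Mwct×1, mWCT×1, mWCt×1, mWcT×1, mWct×1, mwCT×1, mwCt×1, mwcT×1, mwct×1
mmWwccTt gametes: mWcT×4, mWct×4, mwcT×4, mwct×4
MmWwCcTt×mmWwccTt grid (16·16=256): MmWWCcTT=4 MmWWCcTt=8 MmWWCctt=4 MmWWccTT=4 MmWWccTt=8 MmWWcctt=4 MmWwCcTT=8 MmWwCcTt=16 MmWwCctt=8 MmWwccTT=8 MmWwccTt=16 MmWwcctt=8 MmwwCcTT=4 MmwwCcTt=8 MmwwCctt=4 MmwwccTT=4 MmwwccTt=8 Mmwwcctt=4 mmWWCcTT=4 mmWWCcTt=8 mmWWCctt=4 mmWWccTT=4 mmWWccTt=8 mmWWcctt=4 mmWwCcTT=8 mmWwCcTt=16 mmWwCctt=8 mmWwccTT=8 mmWwccTt=16 mmWwcctt=8 mmwwCcTT=4 mmwwCcTt=8 mmwwCctt=4 mmwwccTT=4 mmwwccTt=8 mmwwcctt=4
M_ ww cc T_ hits 12/256; gcd=4; 12÷4/256÷4 = 3/64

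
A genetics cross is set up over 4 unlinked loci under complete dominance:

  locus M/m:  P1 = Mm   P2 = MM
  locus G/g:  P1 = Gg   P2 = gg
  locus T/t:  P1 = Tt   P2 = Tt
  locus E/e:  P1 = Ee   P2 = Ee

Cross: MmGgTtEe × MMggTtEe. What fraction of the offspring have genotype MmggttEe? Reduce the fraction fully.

MmGgTtEe gametes: MGTE×1, MGTe×1, MGtE×1, MGte×1, MgTE×1, MgTe×1, MgtE×1, Mgte×1, mGTE×1, mGTe×1, mGtE×1, mGte×1, mgTE×1, mgTe×1, mgtE×1, mgte×1
MMggTtEe gametes: MgTE×4, MgTe×4, MgtE×4, Mgte×4
MmGgTtEe×MMggTtEe grid (16·16=256): MMGgTTEE=4 MMGgTTEe=8 MMGgTTee=4 MMGgTtEE=8 MMGgTtEe=16 MMGgTtee=8 MMGgttEE=4 MMGgttEe=8 MMGgttee=4 MMggTTEE=4 MMggTTEe=8 MMggTTee=4 MMggTtEE=8 MMggTtEe=16 MMggTtee=8 MMggttEE=4 MMggttEe=8 MMggttee=4 MmGgTTEE=4 MmGgTTEe=8 MmGgTTee=4 MmGgTtEE=8 MmGgTtEe=16 MmGgTtee=8 MmGgttEE=4 MmGgttEe=8 MmGgttee=4 MmggTTEE=4 MmggTTEe=8 MmggTTee=4 MmggTtEE=8 MmggTtEe=16 MmggTtee=8 MmggttEE=4 MmggttEe=8 Mmggttee=4
MmggttEe hits 8/256; gcd=8; 8÷8/256÷8 = 1/32

P(MmggttEe) = 1/32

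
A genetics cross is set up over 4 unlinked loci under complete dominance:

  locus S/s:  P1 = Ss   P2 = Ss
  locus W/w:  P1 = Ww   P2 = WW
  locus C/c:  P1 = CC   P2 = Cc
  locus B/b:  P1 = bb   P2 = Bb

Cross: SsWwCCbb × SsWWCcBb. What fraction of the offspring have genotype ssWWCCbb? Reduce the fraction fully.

SsWwCCbb gametes: SWCb×4, SwCb×4, sWCb×4, swCb×4
SsWWCcBb gametes: SWCB×2, SWCb×2, SWcB×2, SWcb×2, sWCB×2, sWCb×2, sWcB×2, sWcb×2
SsWwCCbb×SsWWCcBb grid (16·16=256): SSWWCCBb=8 SSWWCCbb=8 SSWWCcBb=8 SSWWCcbb=8 SSWwCCBb=8 SSWwCCbb=8 SSWwCcBb=8 SSWwCcbb=8 SsWWCCBb=16 SsWWCCbb=16 SsWWCcBb=16 SsWWCcbb=16 SsWwCCBb=16 SsWwCCbb=16 SsWwCcBb=16 SsWwCcbb=16 ssWWCCBb=8 ssWWCCbb=8 ssWWCcBb=8 ssWWCcbb=8 ssWwCCBb=8 ssWwCCbb=8 ssWwCcBb=8 ssWwCcbb=8
ssWWCCbb hits 8/256; gcd=8; 8÷8/256÷8 = 1/32

P(ssWWCCbb) = 1/32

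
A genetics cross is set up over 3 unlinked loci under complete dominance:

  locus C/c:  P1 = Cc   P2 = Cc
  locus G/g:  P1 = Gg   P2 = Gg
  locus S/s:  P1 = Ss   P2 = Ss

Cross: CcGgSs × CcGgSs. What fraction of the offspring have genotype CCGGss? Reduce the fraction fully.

CcGgSs gametes: CGS×1, CGs×1, CgS×1, Cgs×1, cGS×1, cGs×1, cgS×1, cgs×1
CcGgSs gametes: CGS×1, CGs×1, CgS×1, Cgs×1, cGS×1, cGs×1, cgS×1, cgs×1
CcGgSs×CcGgSs grid (8·8=64): CCGGSS=1 CCGGSs=2 CCGGss=1 CCGgSS=2 CCGgSs=4 CCGgss=2 CCggSS=1 CCggSs=2 CCggss=1 CcGGSS=2 CcGGSs=4 CcGGss=2 CcGgSS=4 CcGgSs=8 CcGgss=4 CcggSS=2 CcggSs=4 Ccggss=2 ccGGSS=1 ccGGSs=2 ccGGss=1 ccGgSS=2 ccGgSs=4 ccGgss=2 ccggSS=1 ccggSs=2 ccggss=1
CCGGss hits 1/64; gcd=1; 1÷1/64÷1 = 1/64

P(CCGGss) = 1/64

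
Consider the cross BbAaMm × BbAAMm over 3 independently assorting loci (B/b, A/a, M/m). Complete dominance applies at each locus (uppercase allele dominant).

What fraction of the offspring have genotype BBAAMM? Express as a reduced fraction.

BbAaMm gametes: BAM×1, BAm×1, BaM×1, Bam×1, bAM×1, bAm×1, baM×1, bam×1
BbAAMm gametes: BAM×2, BAm×2, bAM×2, bAm×2
BbAaMm×BbAAMm grid (8·8=64): BBAAMM=2 BBAAMm=4 BBAAmm=2 BBAaMM=2 BBAaMm=4 BBAamm=2 BbAAMM=4 BbAAMm=8 BbAAmm=4 BbAaMM=4 BbAaMm=8 BbAamm=4 bbAAMM=2 bbAAMm=4 bbAAmm=2 bbAaMM=2 bbAaMm=4 bbAamm=2
BBAAMM hits 2/64; gcd=2; 2÷2/64÷2 = 1/32

P(BBAAMM) = 1/32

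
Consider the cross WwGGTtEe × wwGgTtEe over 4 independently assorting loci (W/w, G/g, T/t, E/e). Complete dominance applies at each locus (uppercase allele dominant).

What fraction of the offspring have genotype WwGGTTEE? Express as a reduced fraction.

WwGGTtEe gametes: WGTE×2, WGTe×2, WGtE×2, WGte×2, wGTE×2, wGTe×2, wGtE×2, wGte×2
wwGgTtEe gametes: wGTE×2, wGTe×2, wGtE×2, wGte×2, wgTE×2, wgTe×2, wgtE×2, wgte×2
WwGGTtEe×wwGgTtEe grid (16·16=256): WwGGTTEE=4 WwGGTTEe=8 WwGGTTee=4 WwGGTtEE=8 WwGGTtEe=16 WwGGTtee=8 WwGGttEE=4 WwGGttEe=8 WwGGttee=4 WwGgTTEE=4 WwGgTTEe=8 WwGgTTee=4 WwGgTtEE=8 WwGgTtEe=16 WwGgTtee=8 WwGgttEE=4 WwGgttEe=8 WwGgttee=4 wwGGTTEE=4 wwGGTTEe=8 wwGGTTee=4 wwGGTtEE=8 wwGGTtEe=16 wwGGTtee=8 wwGGttEE=4 wwGGttEe=8 wwGGttee=4 wwGgTTEE=4 wwGgTTEe=8 wwGgTTee=4 wwGgTtEE=8 wwGgTtEe=16 wwGgTtee=8 wwGgttEE=4 wwGgttEe=8 wwGgttee=4
WwGGTTEE hits 4/256; gcd=4; 4÷4/256÷4 = 1/64

P(WwGGTTEE) = 1/64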